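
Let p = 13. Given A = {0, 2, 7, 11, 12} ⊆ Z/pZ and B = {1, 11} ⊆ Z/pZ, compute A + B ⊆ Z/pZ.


Work in Z/13Z: reduce every sum a + b modulo 13.
Enumerate all 10 pairs:
a = 0: 0+1=1, 0+11=11
a = 2: 2+1=3, 2+11=0
a = 7: 7+1=8, 7+11=5
a = 11: 11+1=12, 11+11=9
a = 12: 12+1=0, 12+11=10
Distinct residues collected: {0, 1, 3, 5, 8, 9, 10, 11, 12}
|A + B| = 9 (out of 13 total residues).

A + B = {0, 1, 3, 5, 8, 9, 10, 11, 12}


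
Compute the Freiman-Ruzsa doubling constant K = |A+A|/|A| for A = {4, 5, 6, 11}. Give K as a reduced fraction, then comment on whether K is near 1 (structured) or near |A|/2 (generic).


|A| = 4.
Compute A + A by enumerating all 16 pairs.
A + A = {8, 9, 10, 11, 12, 15, 16, 17, 22}, so |A + A| = 9.
K = |A + A| / |A| = 9/4 (already in lowest terms) ≈ 2.2500.
Reference: AP of size 4 gives K = 7/4 ≈ 1.7500; a fully generic set of size 4 gives K ≈ 2.5000.

|A| = 4, |A + A| = 9, K = 9/4.


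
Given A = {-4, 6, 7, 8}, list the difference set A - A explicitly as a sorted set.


A - A = {a - a' : a, a' ∈ A}.
Compute a - a' for each ordered pair (a, a'):
a = -4: -4--4=0, -4-6=-10, -4-7=-11, -4-8=-12
a = 6: 6--4=10, 6-6=0, 6-7=-1, 6-8=-2
a = 7: 7--4=11, 7-6=1, 7-7=0, 7-8=-1
a = 8: 8--4=12, 8-6=2, 8-7=1, 8-8=0
Collecting distinct values (and noting 0 appears from a-a):
A - A = {-12, -11, -10, -2, -1, 0, 1, 2, 10, 11, 12}
|A - A| = 11

A - A = {-12, -11, -10, -2, -1, 0, 1, 2, 10, 11, 12}


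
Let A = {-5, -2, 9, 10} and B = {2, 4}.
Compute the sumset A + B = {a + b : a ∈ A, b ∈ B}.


A + B = {a + b : a ∈ A, b ∈ B}.
Enumerate all |A|·|B| = 4·2 = 8 pairs (a, b) and collect distinct sums.
a = -5: -5+2=-3, -5+4=-1
a = -2: -2+2=0, -2+4=2
a = 9: 9+2=11, 9+4=13
a = 10: 10+2=12, 10+4=14
Collecting distinct sums: A + B = {-3, -1, 0, 2, 11, 12, 13, 14}
|A + B| = 8

A + B = {-3, -1, 0, 2, 11, 12, 13, 14}


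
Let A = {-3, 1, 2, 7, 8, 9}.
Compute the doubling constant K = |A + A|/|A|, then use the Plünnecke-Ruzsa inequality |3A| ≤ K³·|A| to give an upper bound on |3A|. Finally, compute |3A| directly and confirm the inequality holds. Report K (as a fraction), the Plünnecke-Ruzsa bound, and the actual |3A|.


|A| = 6.
Step 1: Compute A + A by enumerating all 36 pairs.
A + A = {-6, -2, -1, 2, 3, 4, 5, 6, 8, 9, 10, 11, 14, 15, 16, 17, 18}, so |A + A| = 17.
Step 2: Doubling constant K = |A + A|/|A| = 17/6 = 17/6 ≈ 2.8333.
Step 3: Plünnecke-Ruzsa gives |3A| ≤ K³·|A| = (2.8333)³ · 6 ≈ 136.4722.
Step 4: Compute 3A = A + A + A directly by enumerating all triples (a,b,c) ∈ A³; |3A| = 32.
Step 5: Check 32 ≤ 136.4722? Yes ✓.

K = 17/6, Plünnecke-Ruzsa bound K³|A| ≈ 136.4722, |3A| = 32, inequality holds.


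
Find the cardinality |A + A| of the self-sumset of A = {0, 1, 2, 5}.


A + A = {a + a' : a, a' ∈ A}; |A| = 4.
General bounds: 2|A| - 1 ≤ |A + A| ≤ |A|(|A|+1)/2, i.e. 7 ≤ |A + A| ≤ 10.
Lower bound 2|A|-1 is attained iff A is an arithmetic progression.
Enumerate sums a + a' for a ≤ a' (symmetric, so this suffices):
a = 0: 0+0=0, 0+1=1, 0+2=2, 0+5=5
a = 1: 1+1=2, 1+2=3, 1+5=6
a = 2: 2+2=4, 2+5=7
a = 5: 5+5=10
Distinct sums: {0, 1, 2, 3, 4, 5, 6, 7, 10}
|A + A| = 9

|A + A| = 9


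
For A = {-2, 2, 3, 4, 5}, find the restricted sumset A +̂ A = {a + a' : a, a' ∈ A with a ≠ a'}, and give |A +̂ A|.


Restricted sumset: A +̂ A = {a + a' : a ∈ A, a' ∈ A, a ≠ a'}.
Equivalently, take A + A and drop any sum 2a that is achievable ONLY as a + a for a ∈ A (i.e. sums representable only with equal summands).
Enumerate pairs (a, a') with a < a' (symmetric, so each unordered pair gives one sum; this covers all a ≠ a'):
  -2 + 2 = 0
  -2 + 3 = 1
  -2 + 4 = 2
  -2 + 5 = 3
  2 + 3 = 5
  2 + 4 = 6
  2 + 5 = 7
  3 + 4 = 7
  3 + 5 = 8
  4 + 5 = 9
Collected distinct sums: {0, 1, 2, 3, 5, 6, 7, 8, 9}
|A +̂ A| = 9
(Reference bound: |A +̂ A| ≥ 2|A| - 3 for |A| ≥ 2, with |A| = 5 giving ≥ 7.)

|A +̂ A| = 9


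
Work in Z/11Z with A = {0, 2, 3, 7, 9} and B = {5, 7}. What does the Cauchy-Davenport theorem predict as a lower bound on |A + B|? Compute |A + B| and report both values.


Cauchy-Davenport: |A + B| ≥ min(p, |A| + |B| - 1) for A, B nonempty in Z/pZ.
|A| = 5, |B| = 2, p = 11.
CD lower bound = min(11, 5 + 2 - 1) = min(11, 6) = 6.
Compute A + B mod 11 directly:
a = 0: 0+5=5, 0+7=7
a = 2: 2+5=7, 2+7=9
a = 3: 3+5=8, 3+7=10
a = 7: 7+5=1, 7+7=3
a = 9: 9+5=3, 9+7=5
A + B = {1, 3, 5, 7, 8, 9, 10}, so |A + B| = 7.
Verify: 7 ≥ 6? Yes ✓.

CD lower bound = 6, actual |A + B| = 7.


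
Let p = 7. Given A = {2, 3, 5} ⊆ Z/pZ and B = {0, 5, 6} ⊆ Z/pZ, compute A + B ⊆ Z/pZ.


Work in Z/7Z: reduce every sum a + b modulo 7.
Enumerate all 9 pairs:
a = 2: 2+0=2, 2+5=0, 2+6=1
a = 3: 3+0=3, 3+5=1, 3+6=2
a = 5: 5+0=5, 5+5=3, 5+6=4
Distinct residues collected: {0, 1, 2, 3, 4, 5}
|A + B| = 6 (out of 7 total residues).

A + B = {0, 1, 2, 3, 4, 5}


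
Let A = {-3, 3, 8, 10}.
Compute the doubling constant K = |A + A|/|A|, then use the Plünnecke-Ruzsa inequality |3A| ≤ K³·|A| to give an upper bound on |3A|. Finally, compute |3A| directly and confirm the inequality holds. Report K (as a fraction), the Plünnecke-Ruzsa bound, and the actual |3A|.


|A| = 4.
Step 1: Compute A + A by enumerating all 16 pairs.
A + A = {-6, 0, 5, 6, 7, 11, 13, 16, 18, 20}, so |A + A| = 10.
Step 2: Doubling constant K = |A + A|/|A| = 10/4 = 10/4 ≈ 2.5000.
Step 3: Plünnecke-Ruzsa gives |3A| ≤ K³·|A| = (2.5000)³ · 4 ≈ 62.5000.
Step 4: Compute 3A = A + A + A directly by enumerating all triples (a,b,c) ∈ A³; |3A| = 20.
Step 5: Check 20 ≤ 62.5000? Yes ✓.

K = 10/4, Plünnecke-Ruzsa bound K³|A| ≈ 62.5000, |3A| = 20, inequality holds.


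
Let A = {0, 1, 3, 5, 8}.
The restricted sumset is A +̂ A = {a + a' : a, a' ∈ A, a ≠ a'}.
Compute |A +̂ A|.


Restricted sumset: A +̂ A = {a + a' : a ∈ A, a' ∈ A, a ≠ a'}.
Equivalently, take A + A and drop any sum 2a that is achievable ONLY as a + a for a ∈ A (i.e. sums representable only with equal summands).
Enumerate pairs (a, a') with a < a' (symmetric, so each unordered pair gives one sum; this covers all a ≠ a'):
  0 + 1 = 1
  0 + 3 = 3
  0 + 5 = 5
  0 + 8 = 8
  1 + 3 = 4
  1 + 5 = 6
  1 + 8 = 9
  3 + 5 = 8
  3 + 8 = 11
  5 + 8 = 13
Collected distinct sums: {1, 3, 4, 5, 6, 8, 9, 11, 13}
|A +̂ A| = 9
(Reference bound: |A +̂ A| ≥ 2|A| - 3 for |A| ≥ 2, with |A| = 5 giving ≥ 7.)

|A +̂ A| = 9


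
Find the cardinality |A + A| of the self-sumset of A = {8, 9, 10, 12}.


A + A = {a + a' : a, a' ∈ A}; |A| = 4.
General bounds: 2|A| - 1 ≤ |A + A| ≤ |A|(|A|+1)/2, i.e. 7 ≤ |A + A| ≤ 10.
Lower bound 2|A|-1 is attained iff A is an arithmetic progression.
Enumerate sums a + a' for a ≤ a' (symmetric, so this suffices):
a = 8: 8+8=16, 8+9=17, 8+10=18, 8+12=20
a = 9: 9+9=18, 9+10=19, 9+12=21
a = 10: 10+10=20, 10+12=22
a = 12: 12+12=24
Distinct sums: {16, 17, 18, 19, 20, 21, 22, 24}
|A + A| = 8

|A + A| = 8


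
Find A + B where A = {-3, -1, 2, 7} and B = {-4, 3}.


A + B = {a + b : a ∈ A, b ∈ B}.
Enumerate all |A|·|B| = 4·2 = 8 pairs (a, b) and collect distinct sums.
a = -3: -3+-4=-7, -3+3=0
a = -1: -1+-4=-5, -1+3=2
a = 2: 2+-4=-2, 2+3=5
a = 7: 7+-4=3, 7+3=10
Collecting distinct sums: A + B = {-7, -5, -2, 0, 2, 3, 5, 10}
|A + B| = 8

A + B = {-7, -5, -2, 0, 2, 3, 5, 10}


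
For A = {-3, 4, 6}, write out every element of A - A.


A - A = {a - a' : a, a' ∈ A}.
Compute a - a' for each ordered pair (a, a'):
a = -3: -3--3=0, -3-4=-7, -3-6=-9
a = 4: 4--3=7, 4-4=0, 4-6=-2
a = 6: 6--3=9, 6-4=2, 6-6=0
Collecting distinct values (and noting 0 appears from a-a):
A - A = {-9, -7, -2, 0, 2, 7, 9}
|A - A| = 7

A - A = {-9, -7, -2, 0, 2, 7, 9}


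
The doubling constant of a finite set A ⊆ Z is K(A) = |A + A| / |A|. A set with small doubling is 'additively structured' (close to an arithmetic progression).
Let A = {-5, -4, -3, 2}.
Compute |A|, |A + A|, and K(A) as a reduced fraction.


|A| = 4.
Compute A + A by enumerating all 16 pairs.
A + A = {-10, -9, -8, -7, -6, -3, -2, -1, 4}, so |A + A| = 9.
K = |A + A| / |A| = 9/4 (already in lowest terms) ≈ 2.2500.
Reference: AP of size 4 gives K = 7/4 ≈ 1.7500; a fully generic set of size 4 gives K ≈ 2.5000.

|A| = 4, |A + A| = 9, K = 9/4.


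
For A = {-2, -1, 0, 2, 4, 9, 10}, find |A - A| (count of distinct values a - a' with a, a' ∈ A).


A - A = {a - a' : a, a' ∈ A}; |A| = 7.
Bounds: 2|A|-1 ≤ |A - A| ≤ |A|² - |A| + 1, i.e. 13 ≤ |A - A| ≤ 43.
Note: 0 ∈ A - A always (from a - a). The set is symmetric: if d ∈ A - A then -d ∈ A - A.
Enumerate nonzero differences d = a - a' with a > a' (then include -d):
Positive differences: {1, 2, 3, 4, 5, 6, 7, 8, 9, 10, 11, 12}
Full difference set: {0} ∪ (positive diffs) ∪ (negative diffs).
|A - A| = 1 + 2·12 = 25 (matches direct enumeration: 25).

|A - A| = 25


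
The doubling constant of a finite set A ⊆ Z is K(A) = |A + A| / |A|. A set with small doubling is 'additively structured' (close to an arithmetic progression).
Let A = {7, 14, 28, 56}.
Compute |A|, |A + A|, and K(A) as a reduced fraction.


|A| = 4.
Compute A + A by enumerating all 16 pairs.
A + A = {14, 21, 28, 35, 42, 56, 63, 70, 84, 112}, so |A + A| = 10.
K = |A + A| / |A| = 10/4 = 5/2 ≈ 2.5000.
Reference: AP of size 4 gives K = 7/4 ≈ 1.7500; a fully generic set of size 4 gives K ≈ 2.5000.

|A| = 4, |A + A| = 10, K = 10/4 = 5/2.


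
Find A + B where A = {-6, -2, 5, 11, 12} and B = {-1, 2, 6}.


A + B = {a + b : a ∈ A, b ∈ B}.
Enumerate all |A|·|B| = 5·3 = 15 pairs (a, b) and collect distinct sums.
a = -6: -6+-1=-7, -6+2=-4, -6+6=0
a = -2: -2+-1=-3, -2+2=0, -2+6=4
a = 5: 5+-1=4, 5+2=7, 5+6=11
a = 11: 11+-1=10, 11+2=13, 11+6=17
a = 12: 12+-1=11, 12+2=14, 12+6=18
Collecting distinct sums: A + B = {-7, -4, -3, 0, 4, 7, 10, 11, 13, 14, 17, 18}
|A + B| = 12

A + B = {-7, -4, -3, 0, 4, 7, 10, 11, 13, 14, 17, 18}


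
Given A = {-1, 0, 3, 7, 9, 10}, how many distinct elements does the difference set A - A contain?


A - A = {a - a' : a, a' ∈ A}; |A| = 6.
Bounds: 2|A|-1 ≤ |A - A| ≤ |A|² - |A| + 1, i.e. 11 ≤ |A - A| ≤ 31.
Note: 0 ∈ A - A always (from a - a). The set is symmetric: if d ∈ A - A then -d ∈ A - A.
Enumerate nonzero differences d = a - a' with a > a' (then include -d):
Positive differences: {1, 2, 3, 4, 6, 7, 8, 9, 10, 11}
Full difference set: {0} ∪ (positive diffs) ∪ (negative diffs).
|A - A| = 1 + 2·10 = 21 (matches direct enumeration: 21).

|A - A| = 21


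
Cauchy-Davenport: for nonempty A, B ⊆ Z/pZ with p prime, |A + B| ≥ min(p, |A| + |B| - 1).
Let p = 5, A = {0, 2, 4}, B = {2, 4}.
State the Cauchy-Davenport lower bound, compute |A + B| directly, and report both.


Cauchy-Davenport: |A + B| ≥ min(p, |A| + |B| - 1) for A, B nonempty in Z/pZ.
|A| = 3, |B| = 2, p = 5.
CD lower bound = min(5, 3 + 2 - 1) = min(5, 4) = 4.
Compute A + B mod 5 directly:
a = 0: 0+2=2, 0+4=4
a = 2: 2+2=4, 2+4=1
a = 4: 4+2=1, 4+4=3
A + B = {1, 2, 3, 4}, so |A + B| = 4.
Verify: 4 ≥ 4? Yes ✓.

CD lower bound = 4, actual |A + B| = 4.


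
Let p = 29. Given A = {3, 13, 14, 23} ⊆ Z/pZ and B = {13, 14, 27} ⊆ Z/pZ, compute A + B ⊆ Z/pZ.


Work in Z/29Z: reduce every sum a + b modulo 29.
Enumerate all 12 pairs:
a = 3: 3+13=16, 3+14=17, 3+27=1
a = 13: 13+13=26, 13+14=27, 13+27=11
a = 14: 14+13=27, 14+14=28, 14+27=12
a = 23: 23+13=7, 23+14=8, 23+27=21
Distinct residues collected: {1, 7, 8, 11, 12, 16, 17, 21, 26, 27, 28}
|A + B| = 11 (out of 29 total residues).

A + B = {1, 7, 8, 11, 12, 16, 17, 21, 26, 27, 28}


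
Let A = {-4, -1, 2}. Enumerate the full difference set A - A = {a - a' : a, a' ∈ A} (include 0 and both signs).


A - A = {a - a' : a, a' ∈ A}.
Compute a - a' for each ordered pair (a, a'):
a = -4: -4--4=0, -4--1=-3, -4-2=-6
a = -1: -1--4=3, -1--1=0, -1-2=-3
a = 2: 2--4=6, 2--1=3, 2-2=0
Collecting distinct values (and noting 0 appears from a-a):
A - A = {-6, -3, 0, 3, 6}
|A - A| = 5

A - A = {-6, -3, 0, 3, 6}


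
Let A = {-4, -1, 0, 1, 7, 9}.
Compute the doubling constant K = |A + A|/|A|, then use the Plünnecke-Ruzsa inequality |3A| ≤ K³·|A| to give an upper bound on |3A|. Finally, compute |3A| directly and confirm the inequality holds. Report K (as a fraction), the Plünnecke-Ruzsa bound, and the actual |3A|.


|A| = 6.
Step 1: Compute A + A by enumerating all 36 pairs.
A + A = {-8, -5, -4, -3, -2, -1, 0, 1, 2, 3, 5, 6, 7, 8, 9, 10, 14, 16, 18}, so |A + A| = 19.
Step 2: Doubling constant K = |A + A|/|A| = 19/6 = 19/6 ≈ 3.1667.
Step 3: Plünnecke-Ruzsa gives |3A| ≤ K³·|A| = (3.1667)³ · 6 ≈ 190.5278.
Step 4: Compute 3A = A + A + A directly by enumerating all triples (a,b,c) ∈ A³; |3A| = 34.
Step 5: Check 34 ≤ 190.5278? Yes ✓.

K = 19/6, Plünnecke-Ruzsa bound K³|A| ≈ 190.5278, |3A| = 34, inequality holds.


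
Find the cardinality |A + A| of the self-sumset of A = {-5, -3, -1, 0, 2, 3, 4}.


A + A = {a + a' : a, a' ∈ A}; |A| = 7.
General bounds: 2|A| - 1 ≤ |A + A| ≤ |A|(|A|+1)/2, i.e. 13 ≤ |A + A| ≤ 28.
Lower bound 2|A|-1 is attained iff A is an arithmetic progression.
Enumerate sums a + a' for a ≤ a' (symmetric, so this suffices):
a = -5: -5+-5=-10, -5+-3=-8, -5+-1=-6, -5+0=-5, -5+2=-3, -5+3=-2, -5+4=-1
a = -3: -3+-3=-6, -3+-1=-4, -3+0=-3, -3+2=-1, -3+3=0, -3+4=1
a = -1: -1+-1=-2, -1+0=-1, -1+2=1, -1+3=2, -1+4=3
a = 0: 0+0=0, 0+2=2, 0+3=3, 0+4=4
a = 2: 2+2=4, 2+3=5, 2+4=6
a = 3: 3+3=6, 3+4=7
a = 4: 4+4=8
Distinct sums: {-10, -8, -6, -5, -4, -3, -2, -1, 0, 1, 2, 3, 4, 5, 6, 7, 8}
|A + A| = 17

|A + A| = 17


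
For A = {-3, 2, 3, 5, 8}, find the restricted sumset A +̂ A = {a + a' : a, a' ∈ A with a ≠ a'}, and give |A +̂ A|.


Restricted sumset: A +̂ A = {a + a' : a ∈ A, a' ∈ A, a ≠ a'}.
Equivalently, take A + A and drop any sum 2a that is achievable ONLY as a + a for a ∈ A (i.e. sums representable only with equal summands).
Enumerate pairs (a, a') with a < a' (symmetric, so each unordered pair gives one sum; this covers all a ≠ a'):
  -3 + 2 = -1
  -3 + 3 = 0
  -3 + 5 = 2
  -3 + 8 = 5
  2 + 3 = 5
  2 + 5 = 7
  2 + 8 = 10
  3 + 5 = 8
  3 + 8 = 11
  5 + 8 = 13
Collected distinct sums: {-1, 0, 2, 5, 7, 8, 10, 11, 13}
|A +̂ A| = 9
(Reference bound: |A +̂ A| ≥ 2|A| - 3 for |A| ≥ 2, with |A| = 5 giving ≥ 7.)

|A +̂ A| = 9


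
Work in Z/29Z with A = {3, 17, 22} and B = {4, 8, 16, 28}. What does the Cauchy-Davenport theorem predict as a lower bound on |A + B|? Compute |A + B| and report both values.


Cauchy-Davenport: |A + B| ≥ min(p, |A| + |B| - 1) for A, B nonempty in Z/pZ.
|A| = 3, |B| = 4, p = 29.
CD lower bound = min(29, 3 + 4 - 1) = min(29, 6) = 6.
Compute A + B mod 29 directly:
a = 3: 3+4=7, 3+8=11, 3+16=19, 3+28=2
a = 17: 17+4=21, 17+8=25, 17+16=4, 17+28=16
a = 22: 22+4=26, 22+8=1, 22+16=9, 22+28=21
A + B = {1, 2, 4, 7, 9, 11, 16, 19, 21, 25, 26}, so |A + B| = 11.
Verify: 11 ≥ 6? Yes ✓.

CD lower bound = 6, actual |A + B| = 11.


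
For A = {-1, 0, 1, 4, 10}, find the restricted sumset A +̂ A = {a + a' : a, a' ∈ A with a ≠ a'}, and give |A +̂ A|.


Restricted sumset: A +̂ A = {a + a' : a ∈ A, a' ∈ A, a ≠ a'}.
Equivalently, take A + A and drop any sum 2a that is achievable ONLY as a + a for a ∈ A (i.e. sums representable only with equal summands).
Enumerate pairs (a, a') with a < a' (symmetric, so each unordered pair gives one sum; this covers all a ≠ a'):
  -1 + 0 = -1
  -1 + 1 = 0
  -1 + 4 = 3
  -1 + 10 = 9
  0 + 1 = 1
  0 + 4 = 4
  0 + 10 = 10
  1 + 4 = 5
  1 + 10 = 11
  4 + 10 = 14
Collected distinct sums: {-1, 0, 1, 3, 4, 5, 9, 10, 11, 14}
|A +̂ A| = 10
(Reference bound: |A +̂ A| ≥ 2|A| - 3 for |A| ≥ 2, with |A| = 5 giving ≥ 7.)

|A +̂ A| = 10


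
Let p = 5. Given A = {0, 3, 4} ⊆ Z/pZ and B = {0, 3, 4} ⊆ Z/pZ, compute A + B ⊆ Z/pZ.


Work in Z/5Z: reduce every sum a + b modulo 5.
Enumerate all 9 pairs:
a = 0: 0+0=0, 0+3=3, 0+4=4
a = 3: 3+0=3, 3+3=1, 3+4=2
a = 4: 4+0=4, 4+3=2, 4+4=3
Distinct residues collected: {0, 1, 2, 3, 4}
|A + B| = 5 (out of 5 total residues).

A + B = {0, 1, 2, 3, 4}


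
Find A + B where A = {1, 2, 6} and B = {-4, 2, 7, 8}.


A + B = {a + b : a ∈ A, b ∈ B}.
Enumerate all |A|·|B| = 3·4 = 12 pairs (a, b) and collect distinct sums.
a = 1: 1+-4=-3, 1+2=3, 1+7=8, 1+8=9
a = 2: 2+-4=-2, 2+2=4, 2+7=9, 2+8=10
a = 6: 6+-4=2, 6+2=8, 6+7=13, 6+8=14
Collecting distinct sums: A + B = {-3, -2, 2, 3, 4, 8, 9, 10, 13, 14}
|A + B| = 10

A + B = {-3, -2, 2, 3, 4, 8, 9, 10, 13, 14}


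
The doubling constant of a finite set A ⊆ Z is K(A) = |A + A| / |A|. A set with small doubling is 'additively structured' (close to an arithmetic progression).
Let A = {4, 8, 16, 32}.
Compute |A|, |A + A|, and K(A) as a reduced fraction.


|A| = 4.
Compute A + A by enumerating all 16 pairs.
A + A = {8, 12, 16, 20, 24, 32, 36, 40, 48, 64}, so |A + A| = 10.
K = |A + A| / |A| = 10/4 = 5/2 ≈ 2.5000.
Reference: AP of size 4 gives K = 7/4 ≈ 1.7500; a fully generic set of size 4 gives K ≈ 2.5000.

|A| = 4, |A + A| = 10, K = 10/4 = 5/2.


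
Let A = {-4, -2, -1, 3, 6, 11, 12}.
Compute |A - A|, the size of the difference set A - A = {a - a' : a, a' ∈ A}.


A - A = {a - a' : a, a' ∈ A}; |A| = 7.
Bounds: 2|A|-1 ≤ |A - A| ≤ |A|² - |A| + 1, i.e. 13 ≤ |A - A| ≤ 43.
Note: 0 ∈ A - A always (from a - a). The set is symmetric: if d ∈ A - A then -d ∈ A - A.
Enumerate nonzero differences d = a - a' with a > a' (then include -d):
Positive differences: {1, 2, 3, 4, 5, 6, 7, 8, 9, 10, 12, 13, 14, 15, 16}
Full difference set: {0} ∪ (positive diffs) ∪ (negative diffs).
|A - A| = 1 + 2·15 = 31 (matches direct enumeration: 31).

|A - A| = 31


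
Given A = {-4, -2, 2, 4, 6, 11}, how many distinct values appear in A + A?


A + A = {a + a' : a, a' ∈ A}; |A| = 6.
General bounds: 2|A| - 1 ≤ |A + A| ≤ |A|(|A|+1)/2, i.e. 11 ≤ |A + A| ≤ 21.
Lower bound 2|A|-1 is attained iff A is an arithmetic progression.
Enumerate sums a + a' for a ≤ a' (symmetric, so this suffices):
a = -4: -4+-4=-8, -4+-2=-6, -4+2=-2, -4+4=0, -4+6=2, -4+11=7
a = -2: -2+-2=-4, -2+2=0, -2+4=2, -2+6=4, -2+11=9
a = 2: 2+2=4, 2+4=6, 2+6=8, 2+11=13
a = 4: 4+4=8, 4+6=10, 4+11=15
a = 6: 6+6=12, 6+11=17
a = 11: 11+11=22
Distinct sums: {-8, -6, -4, -2, 0, 2, 4, 6, 7, 8, 9, 10, 12, 13, 15, 17, 22}
|A + A| = 17

|A + A| = 17


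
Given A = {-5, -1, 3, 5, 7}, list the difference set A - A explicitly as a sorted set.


A - A = {a - a' : a, a' ∈ A}.
Compute a - a' for each ordered pair (a, a'):
a = -5: -5--5=0, -5--1=-4, -5-3=-8, -5-5=-10, -5-7=-12
a = -1: -1--5=4, -1--1=0, -1-3=-4, -1-5=-6, -1-7=-8
a = 3: 3--5=8, 3--1=4, 3-3=0, 3-5=-2, 3-7=-4
a = 5: 5--5=10, 5--1=6, 5-3=2, 5-5=0, 5-7=-2
a = 7: 7--5=12, 7--1=8, 7-3=4, 7-5=2, 7-7=0
Collecting distinct values (and noting 0 appears from a-a):
A - A = {-12, -10, -8, -6, -4, -2, 0, 2, 4, 6, 8, 10, 12}
|A - A| = 13

A - A = {-12, -10, -8, -6, -4, -2, 0, 2, 4, 6, 8, 10, 12}


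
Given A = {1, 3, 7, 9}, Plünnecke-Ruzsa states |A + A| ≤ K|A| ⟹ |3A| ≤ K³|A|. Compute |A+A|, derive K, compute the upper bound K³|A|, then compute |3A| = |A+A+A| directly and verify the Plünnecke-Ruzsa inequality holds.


|A| = 4.
Step 1: Compute A + A by enumerating all 16 pairs.
A + A = {2, 4, 6, 8, 10, 12, 14, 16, 18}, so |A + A| = 9.
Step 2: Doubling constant K = |A + A|/|A| = 9/4 = 9/4 ≈ 2.2500.
Step 3: Plünnecke-Ruzsa gives |3A| ≤ K³·|A| = (2.2500)³ · 4 ≈ 45.5625.
Step 4: Compute 3A = A + A + A directly by enumerating all triples (a,b,c) ∈ A³; |3A| = 13.
Step 5: Check 13 ≤ 45.5625? Yes ✓.

K = 9/4, Plünnecke-Ruzsa bound K³|A| ≈ 45.5625, |3A| = 13, inequality holds.


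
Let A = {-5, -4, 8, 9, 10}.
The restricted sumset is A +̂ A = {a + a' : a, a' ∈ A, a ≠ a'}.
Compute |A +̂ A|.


Restricted sumset: A +̂ A = {a + a' : a ∈ A, a' ∈ A, a ≠ a'}.
Equivalently, take A + A and drop any sum 2a that is achievable ONLY as a + a for a ∈ A (i.e. sums representable only with equal summands).
Enumerate pairs (a, a') with a < a' (symmetric, so each unordered pair gives one sum; this covers all a ≠ a'):
  -5 + -4 = -9
  -5 + 8 = 3
  -5 + 9 = 4
  -5 + 10 = 5
  -4 + 8 = 4
  -4 + 9 = 5
  -4 + 10 = 6
  8 + 9 = 17
  8 + 10 = 18
  9 + 10 = 19
Collected distinct sums: {-9, 3, 4, 5, 6, 17, 18, 19}
|A +̂ A| = 8
(Reference bound: |A +̂ A| ≥ 2|A| - 3 for |A| ≥ 2, with |A| = 5 giving ≥ 7.)

|A +̂ A| = 8


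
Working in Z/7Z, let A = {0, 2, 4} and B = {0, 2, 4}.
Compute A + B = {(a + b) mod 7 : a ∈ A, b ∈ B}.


Work in Z/7Z: reduce every sum a + b modulo 7.
Enumerate all 9 pairs:
a = 0: 0+0=0, 0+2=2, 0+4=4
a = 2: 2+0=2, 2+2=4, 2+4=6
a = 4: 4+0=4, 4+2=6, 4+4=1
Distinct residues collected: {0, 1, 2, 4, 6}
|A + B| = 5 (out of 7 total residues).

A + B = {0, 1, 2, 4, 6}


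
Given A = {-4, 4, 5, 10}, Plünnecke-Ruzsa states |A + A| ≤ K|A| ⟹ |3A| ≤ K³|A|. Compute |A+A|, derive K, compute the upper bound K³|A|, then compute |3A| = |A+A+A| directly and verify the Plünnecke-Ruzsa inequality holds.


|A| = 4.
Step 1: Compute A + A by enumerating all 16 pairs.
A + A = {-8, 0, 1, 6, 8, 9, 10, 14, 15, 20}, so |A + A| = 10.
Step 2: Doubling constant K = |A + A|/|A| = 10/4 = 10/4 ≈ 2.5000.
Step 3: Plünnecke-Ruzsa gives |3A| ≤ K³·|A| = (2.5000)³ · 4 ≈ 62.5000.
Step 4: Compute 3A = A + A + A directly by enumerating all triples (a,b,c) ∈ A³; |3A| = 20.
Step 5: Check 20 ≤ 62.5000? Yes ✓.

K = 10/4, Plünnecke-Ruzsa bound K³|A| ≈ 62.5000, |3A| = 20, inequality holds.


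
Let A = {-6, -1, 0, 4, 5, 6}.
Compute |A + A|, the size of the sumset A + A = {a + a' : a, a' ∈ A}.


A + A = {a + a' : a, a' ∈ A}; |A| = 6.
General bounds: 2|A| - 1 ≤ |A + A| ≤ |A|(|A|+1)/2, i.e. 11 ≤ |A + A| ≤ 21.
Lower bound 2|A|-1 is attained iff A is an arithmetic progression.
Enumerate sums a + a' for a ≤ a' (symmetric, so this suffices):
a = -6: -6+-6=-12, -6+-1=-7, -6+0=-6, -6+4=-2, -6+5=-1, -6+6=0
a = -1: -1+-1=-2, -1+0=-1, -1+4=3, -1+5=4, -1+6=5
a = 0: 0+0=0, 0+4=4, 0+5=5, 0+6=6
a = 4: 4+4=8, 4+5=9, 4+6=10
a = 5: 5+5=10, 5+6=11
a = 6: 6+6=12
Distinct sums: {-12, -7, -6, -2, -1, 0, 3, 4, 5, 6, 8, 9, 10, 11, 12}
|A + A| = 15

|A + A| = 15


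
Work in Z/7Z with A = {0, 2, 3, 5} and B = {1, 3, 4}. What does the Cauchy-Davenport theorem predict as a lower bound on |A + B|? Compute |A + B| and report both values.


Cauchy-Davenport: |A + B| ≥ min(p, |A| + |B| - 1) for A, B nonempty in Z/pZ.
|A| = 4, |B| = 3, p = 7.
CD lower bound = min(7, 4 + 3 - 1) = min(7, 6) = 6.
Compute A + B mod 7 directly:
a = 0: 0+1=1, 0+3=3, 0+4=4
a = 2: 2+1=3, 2+3=5, 2+4=6
a = 3: 3+1=4, 3+3=6, 3+4=0
a = 5: 5+1=6, 5+3=1, 5+4=2
A + B = {0, 1, 2, 3, 4, 5, 6}, so |A + B| = 7.
Verify: 7 ≥ 6? Yes ✓.

CD lower bound = 6, actual |A + B| = 7.


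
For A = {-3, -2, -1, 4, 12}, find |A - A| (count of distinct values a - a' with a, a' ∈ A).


A - A = {a - a' : a, a' ∈ A}; |A| = 5.
Bounds: 2|A|-1 ≤ |A - A| ≤ |A|² - |A| + 1, i.e. 9 ≤ |A - A| ≤ 21.
Note: 0 ∈ A - A always (from a - a). The set is symmetric: if d ∈ A - A then -d ∈ A - A.
Enumerate nonzero differences d = a - a' with a > a' (then include -d):
Positive differences: {1, 2, 5, 6, 7, 8, 13, 14, 15}
Full difference set: {0} ∪ (positive diffs) ∪ (negative diffs).
|A - A| = 1 + 2·9 = 19 (matches direct enumeration: 19).

|A - A| = 19


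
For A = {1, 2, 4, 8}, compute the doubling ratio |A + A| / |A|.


|A| = 4.
Compute A + A by enumerating all 16 pairs.
A + A = {2, 3, 4, 5, 6, 8, 9, 10, 12, 16}, so |A + A| = 10.
K = |A + A| / |A| = 10/4 = 5/2 ≈ 2.5000.
Reference: AP of size 4 gives K = 7/4 ≈ 1.7500; a fully generic set of size 4 gives K ≈ 2.5000.

|A| = 4, |A + A| = 10, K = 10/4 = 5/2.


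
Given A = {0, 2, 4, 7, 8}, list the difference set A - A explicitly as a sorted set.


A - A = {a - a' : a, a' ∈ A}.
Compute a - a' for each ordered pair (a, a'):
a = 0: 0-0=0, 0-2=-2, 0-4=-4, 0-7=-7, 0-8=-8
a = 2: 2-0=2, 2-2=0, 2-4=-2, 2-7=-5, 2-8=-6
a = 4: 4-0=4, 4-2=2, 4-4=0, 4-7=-3, 4-8=-4
a = 7: 7-0=7, 7-2=5, 7-4=3, 7-7=0, 7-8=-1
a = 8: 8-0=8, 8-2=6, 8-4=4, 8-7=1, 8-8=0
Collecting distinct values (and noting 0 appears from a-a):
A - A = {-8, -7, -6, -5, -4, -3, -2, -1, 0, 1, 2, 3, 4, 5, 6, 7, 8}
|A - A| = 17

A - A = {-8, -7, -6, -5, -4, -3, -2, -1, 0, 1, 2, 3, 4, 5, 6, 7, 8}


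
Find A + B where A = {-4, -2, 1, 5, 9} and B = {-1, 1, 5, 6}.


A + B = {a + b : a ∈ A, b ∈ B}.
Enumerate all |A|·|B| = 5·4 = 20 pairs (a, b) and collect distinct sums.
a = -4: -4+-1=-5, -4+1=-3, -4+5=1, -4+6=2
a = -2: -2+-1=-3, -2+1=-1, -2+5=3, -2+6=4
a = 1: 1+-1=0, 1+1=2, 1+5=6, 1+6=7
a = 5: 5+-1=4, 5+1=6, 5+5=10, 5+6=11
a = 9: 9+-1=8, 9+1=10, 9+5=14, 9+6=15
Collecting distinct sums: A + B = {-5, -3, -1, 0, 1, 2, 3, 4, 6, 7, 8, 10, 11, 14, 15}
|A + B| = 15

A + B = {-5, -3, -1, 0, 1, 2, 3, 4, 6, 7, 8, 10, 11, 14, 15}


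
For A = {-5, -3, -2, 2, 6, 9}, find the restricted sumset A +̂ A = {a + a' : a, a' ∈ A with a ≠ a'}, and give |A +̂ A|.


Restricted sumset: A +̂ A = {a + a' : a ∈ A, a' ∈ A, a ≠ a'}.
Equivalently, take A + A and drop any sum 2a that is achievable ONLY as a + a for a ∈ A (i.e. sums representable only with equal summands).
Enumerate pairs (a, a') with a < a' (symmetric, so each unordered pair gives one sum; this covers all a ≠ a'):
  -5 + -3 = -8
  -5 + -2 = -7
  -5 + 2 = -3
  -5 + 6 = 1
  -5 + 9 = 4
  -3 + -2 = -5
  -3 + 2 = -1
  -3 + 6 = 3
  -3 + 9 = 6
  -2 + 2 = 0
  -2 + 6 = 4
  -2 + 9 = 7
  2 + 6 = 8
  2 + 9 = 11
  6 + 9 = 15
Collected distinct sums: {-8, -7, -5, -3, -1, 0, 1, 3, 4, 6, 7, 8, 11, 15}
|A +̂ A| = 14
(Reference bound: |A +̂ A| ≥ 2|A| - 3 for |A| ≥ 2, with |A| = 6 giving ≥ 9.)

|A +̂ A| = 14


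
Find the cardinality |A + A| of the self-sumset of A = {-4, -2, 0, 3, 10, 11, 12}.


A + A = {a + a' : a, a' ∈ A}; |A| = 7.
General bounds: 2|A| - 1 ≤ |A + A| ≤ |A|(|A|+1)/2, i.e. 13 ≤ |A + A| ≤ 28.
Lower bound 2|A|-1 is attained iff A is an arithmetic progression.
Enumerate sums a + a' for a ≤ a' (symmetric, so this suffices):
a = -4: -4+-4=-8, -4+-2=-6, -4+0=-4, -4+3=-1, -4+10=6, -4+11=7, -4+12=8
a = -2: -2+-2=-4, -2+0=-2, -2+3=1, -2+10=8, -2+11=9, -2+12=10
a = 0: 0+0=0, 0+3=3, 0+10=10, 0+11=11, 0+12=12
a = 3: 3+3=6, 3+10=13, 3+11=14, 3+12=15
a = 10: 10+10=20, 10+11=21, 10+12=22
a = 11: 11+11=22, 11+12=23
a = 12: 12+12=24
Distinct sums: {-8, -6, -4, -2, -1, 0, 1, 3, 6, 7, 8, 9, 10, 11, 12, 13, 14, 15, 20, 21, 22, 23, 24}
|A + A| = 23

|A + A| = 23


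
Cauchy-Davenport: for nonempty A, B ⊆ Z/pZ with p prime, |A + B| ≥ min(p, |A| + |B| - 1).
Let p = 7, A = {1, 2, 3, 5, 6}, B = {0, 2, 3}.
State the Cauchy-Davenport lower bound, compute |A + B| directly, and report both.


Cauchy-Davenport: |A + B| ≥ min(p, |A| + |B| - 1) for A, B nonempty in Z/pZ.
|A| = 5, |B| = 3, p = 7.
CD lower bound = min(7, 5 + 3 - 1) = min(7, 7) = 7.
Compute A + B mod 7 directly:
a = 1: 1+0=1, 1+2=3, 1+3=4
a = 2: 2+0=2, 2+2=4, 2+3=5
a = 3: 3+0=3, 3+2=5, 3+3=6
a = 5: 5+0=5, 5+2=0, 5+3=1
a = 6: 6+0=6, 6+2=1, 6+3=2
A + B = {0, 1, 2, 3, 4, 5, 6}, so |A + B| = 7.
Verify: 7 ≥ 7? Yes ✓.

CD lower bound = 7, actual |A + B| = 7.


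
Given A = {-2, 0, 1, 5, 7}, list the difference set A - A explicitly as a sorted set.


A - A = {a - a' : a, a' ∈ A}.
Compute a - a' for each ordered pair (a, a'):
a = -2: -2--2=0, -2-0=-2, -2-1=-3, -2-5=-7, -2-7=-9
a = 0: 0--2=2, 0-0=0, 0-1=-1, 0-5=-5, 0-7=-7
a = 1: 1--2=3, 1-0=1, 1-1=0, 1-5=-4, 1-7=-6
a = 5: 5--2=7, 5-0=5, 5-1=4, 5-5=0, 5-7=-2
a = 7: 7--2=9, 7-0=7, 7-1=6, 7-5=2, 7-7=0
Collecting distinct values (and noting 0 appears from a-a):
A - A = {-9, -7, -6, -5, -4, -3, -2, -1, 0, 1, 2, 3, 4, 5, 6, 7, 9}
|A - A| = 17

A - A = {-9, -7, -6, -5, -4, -3, -2, -1, 0, 1, 2, 3, 4, 5, 6, 7, 9}


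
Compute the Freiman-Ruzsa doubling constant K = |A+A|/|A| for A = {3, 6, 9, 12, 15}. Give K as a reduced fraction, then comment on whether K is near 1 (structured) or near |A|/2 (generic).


|A| = 5.
Compute A + A by enumerating all 25 pairs.
A + A = {6, 9, 12, 15, 18, 21, 24, 27, 30}, so |A + A| = 9.
K = |A + A| / |A| = 9/5 (already in lowest terms) ≈ 1.8000.
Reference: AP of size 5 gives K = 9/5 ≈ 1.8000; a fully generic set of size 5 gives K ≈ 3.0000.

|A| = 5, |A + A| = 9, K = 9/5.


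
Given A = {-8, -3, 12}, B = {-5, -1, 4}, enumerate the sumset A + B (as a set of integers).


A + B = {a + b : a ∈ A, b ∈ B}.
Enumerate all |A|·|B| = 3·3 = 9 pairs (a, b) and collect distinct sums.
a = -8: -8+-5=-13, -8+-1=-9, -8+4=-4
a = -3: -3+-5=-8, -3+-1=-4, -3+4=1
a = 12: 12+-5=7, 12+-1=11, 12+4=16
Collecting distinct sums: A + B = {-13, -9, -8, -4, 1, 7, 11, 16}
|A + B| = 8

A + B = {-13, -9, -8, -4, 1, 7, 11, 16}


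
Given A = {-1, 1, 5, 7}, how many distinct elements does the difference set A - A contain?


A - A = {a - a' : a, a' ∈ A}; |A| = 4.
Bounds: 2|A|-1 ≤ |A - A| ≤ |A|² - |A| + 1, i.e. 7 ≤ |A - A| ≤ 13.
Note: 0 ∈ A - A always (from a - a). The set is symmetric: if d ∈ A - A then -d ∈ A - A.
Enumerate nonzero differences d = a - a' with a > a' (then include -d):
Positive differences: {2, 4, 6, 8}
Full difference set: {0} ∪ (positive diffs) ∪ (negative diffs).
|A - A| = 1 + 2·4 = 9 (matches direct enumeration: 9).

|A - A| = 9


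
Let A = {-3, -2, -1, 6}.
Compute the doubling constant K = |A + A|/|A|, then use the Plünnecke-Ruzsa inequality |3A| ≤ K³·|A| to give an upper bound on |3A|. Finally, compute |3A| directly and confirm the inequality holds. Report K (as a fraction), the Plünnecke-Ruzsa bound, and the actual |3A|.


|A| = 4.
Step 1: Compute A + A by enumerating all 16 pairs.
A + A = {-6, -5, -4, -3, -2, 3, 4, 5, 12}, so |A + A| = 9.
Step 2: Doubling constant K = |A + A|/|A| = 9/4 = 9/4 ≈ 2.2500.
Step 3: Plünnecke-Ruzsa gives |3A| ≤ K³·|A| = (2.2500)³ · 4 ≈ 45.5625.
Step 4: Compute 3A = A + A + A directly by enumerating all triples (a,b,c) ∈ A³; |3A| = 16.
Step 5: Check 16 ≤ 45.5625? Yes ✓.

K = 9/4, Plünnecke-Ruzsa bound K³|A| ≈ 45.5625, |3A| = 16, inequality holds.


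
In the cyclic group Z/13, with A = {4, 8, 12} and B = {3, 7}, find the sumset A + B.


Work in Z/13Z: reduce every sum a + b modulo 13.
Enumerate all 6 pairs:
a = 4: 4+3=7, 4+7=11
a = 8: 8+3=11, 8+7=2
a = 12: 12+3=2, 12+7=6
Distinct residues collected: {2, 6, 7, 11}
|A + B| = 4 (out of 13 total residues).

A + B = {2, 6, 7, 11}


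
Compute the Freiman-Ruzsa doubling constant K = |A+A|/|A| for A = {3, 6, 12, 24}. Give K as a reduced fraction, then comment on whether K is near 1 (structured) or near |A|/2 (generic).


|A| = 4.
Compute A + A by enumerating all 16 pairs.
A + A = {6, 9, 12, 15, 18, 24, 27, 30, 36, 48}, so |A + A| = 10.
K = |A + A| / |A| = 10/4 = 5/2 ≈ 2.5000.
Reference: AP of size 4 gives K = 7/4 ≈ 1.7500; a fully generic set of size 4 gives K ≈ 2.5000.

|A| = 4, |A + A| = 10, K = 10/4 = 5/2.


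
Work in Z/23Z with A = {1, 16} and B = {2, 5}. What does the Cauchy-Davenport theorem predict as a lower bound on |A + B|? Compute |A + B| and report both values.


Cauchy-Davenport: |A + B| ≥ min(p, |A| + |B| - 1) for A, B nonempty in Z/pZ.
|A| = 2, |B| = 2, p = 23.
CD lower bound = min(23, 2 + 2 - 1) = min(23, 3) = 3.
Compute A + B mod 23 directly:
a = 1: 1+2=3, 1+5=6
a = 16: 16+2=18, 16+5=21
A + B = {3, 6, 18, 21}, so |A + B| = 4.
Verify: 4 ≥ 3? Yes ✓.

CD lower bound = 3, actual |A + B| = 4.


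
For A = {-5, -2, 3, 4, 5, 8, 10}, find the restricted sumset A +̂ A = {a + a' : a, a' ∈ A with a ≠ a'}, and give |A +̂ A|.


Restricted sumset: A +̂ A = {a + a' : a ∈ A, a' ∈ A, a ≠ a'}.
Equivalently, take A + A and drop any sum 2a that is achievable ONLY as a + a for a ∈ A (i.e. sums representable only with equal summands).
Enumerate pairs (a, a') with a < a' (symmetric, so each unordered pair gives one sum; this covers all a ≠ a'):
  -5 + -2 = -7
  -5 + 3 = -2
  -5 + 4 = -1
  -5 + 5 = 0
  -5 + 8 = 3
  -5 + 10 = 5
  -2 + 3 = 1
  -2 + 4 = 2
  -2 + 5 = 3
  -2 + 8 = 6
  -2 + 10 = 8
  3 + 4 = 7
  3 + 5 = 8
  3 + 8 = 11
  3 + 10 = 13
  4 + 5 = 9
  4 + 8 = 12
  4 + 10 = 14
  5 + 8 = 13
  5 + 10 = 15
  8 + 10 = 18
Collected distinct sums: {-7, -2, -1, 0, 1, 2, 3, 5, 6, 7, 8, 9, 11, 12, 13, 14, 15, 18}
|A +̂ A| = 18
(Reference bound: |A +̂ A| ≥ 2|A| - 3 for |A| ≥ 2, with |A| = 7 giving ≥ 11.)

|A +̂ A| = 18


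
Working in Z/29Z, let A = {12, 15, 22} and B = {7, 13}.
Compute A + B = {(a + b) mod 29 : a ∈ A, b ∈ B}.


Work in Z/29Z: reduce every sum a + b modulo 29.
Enumerate all 6 pairs:
a = 12: 12+7=19, 12+13=25
a = 15: 15+7=22, 15+13=28
a = 22: 22+7=0, 22+13=6
Distinct residues collected: {0, 6, 19, 22, 25, 28}
|A + B| = 6 (out of 29 total residues).

A + B = {0, 6, 19, 22, 25, 28}


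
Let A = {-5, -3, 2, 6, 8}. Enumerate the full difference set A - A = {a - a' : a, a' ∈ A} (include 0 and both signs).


A - A = {a - a' : a, a' ∈ A}.
Compute a - a' for each ordered pair (a, a'):
a = -5: -5--5=0, -5--3=-2, -5-2=-7, -5-6=-11, -5-8=-13
a = -3: -3--5=2, -3--3=0, -3-2=-5, -3-6=-9, -3-8=-11
a = 2: 2--5=7, 2--3=5, 2-2=0, 2-6=-4, 2-8=-6
a = 6: 6--5=11, 6--3=9, 6-2=4, 6-6=0, 6-8=-2
a = 8: 8--5=13, 8--3=11, 8-2=6, 8-6=2, 8-8=0
Collecting distinct values (and noting 0 appears from a-a):
A - A = {-13, -11, -9, -7, -6, -5, -4, -2, 0, 2, 4, 5, 6, 7, 9, 11, 13}
|A - A| = 17

A - A = {-13, -11, -9, -7, -6, -5, -4, -2, 0, 2, 4, 5, 6, 7, 9, 11, 13}


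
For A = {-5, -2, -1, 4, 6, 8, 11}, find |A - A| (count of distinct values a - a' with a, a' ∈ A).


A - A = {a - a' : a, a' ∈ A}; |A| = 7.
Bounds: 2|A|-1 ≤ |A - A| ≤ |A|² - |A| + 1, i.e. 13 ≤ |A - A| ≤ 43.
Note: 0 ∈ A - A always (from a - a). The set is symmetric: if d ∈ A - A then -d ∈ A - A.
Enumerate nonzero differences d = a - a' with a > a' (then include -d):
Positive differences: {1, 2, 3, 4, 5, 6, 7, 8, 9, 10, 11, 12, 13, 16}
Full difference set: {0} ∪ (positive diffs) ∪ (negative diffs).
|A - A| = 1 + 2·14 = 29 (matches direct enumeration: 29).

|A - A| = 29


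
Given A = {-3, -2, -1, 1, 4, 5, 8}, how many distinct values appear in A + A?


A + A = {a + a' : a, a' ∈ A}; |A| = 7.
General bounds: 2|A| - 1 ≤ |A + A| ≤ |A|(|A|+1)/2, i.e. 13 ≤ |A + A| ≤ 28.
Lower bound 2|A|-1 is attained iff A is an arithmetic progression.
Enumerate sums a + a' for a ≤ a' (symmetric, so this suffices):
a = -3: -3+-3=-6, -3+-2=-5, -3+-1=-4, -3+1=-2, -3+4=1, -3+5=2, -3+8=5
a = -2: -2+-2=-4, -2+-1=-3, -2+1=-1, -2+4=2, -2+5=3, -2+8=6
a = -1: -1+-1=-2, -1+1=0, -1+4=3, -1+5=4, -1+8=7
a = 1: 1+1=2, 1+4=5, 1+5=6, 1+8=9
a = 4: 4+4=8, 4+5=9, 4+8=12
a = 5: 5+5=10, 5+8=13
a = 8: 8+8=16
Distinct sums: {-6, -5, -4, -3, -2, -1, 0, 1, 2, 3, 4, 5, 6, 7, 8, 9, 10, 12, 13, 16}
|A + A| = 20

|A + A| = 20


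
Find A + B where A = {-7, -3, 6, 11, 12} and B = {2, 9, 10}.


A + B = {a + b : a ∈ A, b ∈ B}.
Enumerate all |A|·|B| = 5·3 = 15 pairs (a, b) and collect distinct sums.
a = -7: -7+2=-5, -7+9=2, -7+10=3
a = -3: -3+2=-1, -3+9=6, -3+10=7
a = 6: 6+2=8, 6+9=15, 6+10=16
a = 11: 11+2=13, 11+9=20, 11+10=21
a = 12: 12+2=14, 12+9=21, 12+10=22
Collecting distinct sums: A + B = {-5, -1, 2, 3, 6, 7, 8, 13, 14, 15, 16, 20, 21, 22}
|A + B| = 14

A + B = {-5, -1, 2, 3, 6, 7, 8, 13, 14, 15, 16, 20, 21, 22}


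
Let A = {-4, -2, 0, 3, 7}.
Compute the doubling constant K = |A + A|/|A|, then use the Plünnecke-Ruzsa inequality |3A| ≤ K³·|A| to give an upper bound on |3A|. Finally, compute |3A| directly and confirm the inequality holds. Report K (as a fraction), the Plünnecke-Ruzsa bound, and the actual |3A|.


|A| = 5.
Step 1: Compute A + A by enumerating all 25 pairs.
A + A = {-8, -6, -4, -2, -1, 0, 1, 3, 5, 6, 7, 10, 14}, so |A + A| = 13.
Step 2: Doubling constant K = |A + A|/|A| = 13/5 = 13/5 ≈ 2.6000.
Step 3: Plünnecke-Ruzsa gives |3A| ≤ K³·|A| = (2.6000)³ · 5 ≈ 87.8800.
Step 4: Compute 3A = A + A + A directly by enumerating all triples (a,b,c) ∈ A³; |3A| = 25.
Step 5: Check 25 ≤ 87.8800? Yes ✓.

K = 13/5, Plünnecke-Ruzsa bound K³|A| ≈ 87.8800, |3A| = 25, inequality holds.


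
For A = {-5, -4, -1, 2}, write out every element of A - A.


A - A = {a - a' : a, a' ∈ A}.
Compute a - a' for each ordered pair (a, a'):
a = -5: -5--5=0, -5--4=-1, -5--1=-4, -5-2=-7
a = -4: -4--5=1, -4--4=0, -4--1=-3, -4-2=-6
a = -1: -1--5=4, -1--4=3, -1--1=0, -1-2=-3
a = 2: 2--5=7, 2--4=6, 2--1=3, 2-2=0
Collecting distinct values (and noting 0 appears from a-a):
A - A = {-7, -6, -4, -3, -1, 0, 1, 3, 4, 6, 7}
|A - A| = 11

A - A = {-7, -6, -4, -3, -1, 0, 1, 3, 4, 6, 7}


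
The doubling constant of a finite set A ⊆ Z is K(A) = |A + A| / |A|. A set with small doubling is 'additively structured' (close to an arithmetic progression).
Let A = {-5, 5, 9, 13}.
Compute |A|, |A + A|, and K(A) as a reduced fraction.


|A| = 4.
Compute A + A by enumerating all 16 pairs.
A + A = {-10, 0, 4, 8, 10, 14, 18, 22, 26}, so |A + A| = 9.
K = |A + A| / |A| = 9/4 (already in lowest terms) ≈ 2.2500.
Reference: AP of size 4 gives K = 7/4 ≈ 1.7500; a fully generic set of size 4 gives K ≈ 2.5000.

|A| = 4, |A + A| = 9, K = 9/4.


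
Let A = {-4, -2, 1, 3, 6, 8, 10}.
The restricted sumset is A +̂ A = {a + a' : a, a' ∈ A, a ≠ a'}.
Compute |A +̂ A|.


Restricted sumset: A +̂ A = {a + a' : a ∈ A, a' ∈ A, a ≠ a'}.
Equivalently, take A + A and drop any sum 2a that is achievable ONLY as a + a for a ∈ A (i.e. sums representable only with equal summands).
Enumerate pairs (a, a') with a < a' (symmetric, so each unordered pair gives one sum; this covers all a ≠ a'):
  -4 + -2 = -6
  -4 + 1 = -3
  -4 + 3 = -1
  -4 + 6 = 2
  -4 + 8 = 4
  -4 + 10 = 6
  -2 + 1 = -1
  -2 + 3 = 1
  -2 + 6 = 4
  -2 + 8 = 6
  -2 + 10 = 8
  1 + 3 = 4
  1 + 6 = 7
  1 + 8 = 9
  1 + 10 = 11
  3 + 6 = 9
  3 + 8 = 11
  3 + 10 = 13
  6 + 8 = 14
  6 + 10 = 16
  8 + 10 = 18
Collected distinct sums: {-6, -3, -1, 1, 2, 4, 6, 7, 8, 9, 11, 13, 14, 16, 18}
|A +̂ A| = 15
(Reference bound: |A +̂ A| ≥ 2|A| - 3 for |A| ≥ 2, with |A| = 7 giving ≥ 11.)

|A +̂ A| = 15


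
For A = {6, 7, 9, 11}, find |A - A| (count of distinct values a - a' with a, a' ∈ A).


A - A = {a - a' : a, a' ∈ A}; |A| = 4.
Bounds: 2|A|-1 ≤ |A - A| ≤ |A|² - |A| + 1, i.e. 7 ≤ |A - A| ≤ 13.
Note: 0 ∈ A - A always (from a - a). The set is symmetric: if d ∈ A - A then -d ∈ A - A.
Enumerate nonzero differences d = a - a' with a > a' (then include -d):
Positive differences: {1, 2, 3, 4, 5}
Full difference set: {0} ∪ (positive diffs) ∪ (negative diffs).
|A - A| = 1 + 2·5 = 11 (matches direct enumeration: 11).

|A - A| = 11


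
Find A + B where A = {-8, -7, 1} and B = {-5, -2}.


A + B = {a + b : a ∈ A, b ∈ B}.
Enumerate all |A|·|B| = 3·2 = 6 pairs (a, b) and collect distinct sums.
a = -8: -8+-5=-13, -8+-2=-10
a = -7: -7+-5=-12, -7+-2=-9
a = 1: 1+-5=-4, 1+-2=-1
Collecting distinct sums: A + B = {-13, -12, -10, -9, -4, -1}
|A + B| = 6

A + B = {-13, -12, -10, -9, -4, -1}


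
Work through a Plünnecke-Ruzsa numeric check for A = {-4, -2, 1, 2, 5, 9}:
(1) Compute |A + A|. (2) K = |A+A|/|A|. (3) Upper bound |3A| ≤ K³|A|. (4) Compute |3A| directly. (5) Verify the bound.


|A| = 6.
Step 1: Compute A + A by enumerating all 36 pairs.
A + A = {-8, -6, -4, -3, -2, -1, 0, 1, 2, 3, 4, 5, 6, 7, 10, 11, 14, 18}, so |A + A| = 18.
Step 2: Doubling constant K = |A + A|/|A| = 18/6 = 18/6 ≈ 3.0000.
Step 3: Plünnecke-Ruzsa gives |3A| ≤ K³·|A| = (3.0000)³ · 6 ≈ 162.0000.
Step 4: Compute 3A = A + A + A directly by enumerating all triples (a,b,c) ∈ A³; |3A| = 31.
Step 5: Check 31 ≤ 162.0000? Yes ✓.

K = 18/6, Plünnecke-Ruzsa bound K³|A| ≈ 162.0000, |3A| = 31, inequality holds.


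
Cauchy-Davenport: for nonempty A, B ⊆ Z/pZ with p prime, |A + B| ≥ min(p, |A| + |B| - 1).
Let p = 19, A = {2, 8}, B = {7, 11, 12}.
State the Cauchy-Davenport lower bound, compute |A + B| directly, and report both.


Cauchy-Davenport: |A + B| ≥ min(p, |A| + |B| - 1) for A, B nonempty in Z/pZ.
|A| = 2, |B| = 3, p = 19.
CD lower bound = min(19, 2 + 3 - 1) = min(19, 4) = 4.
Compute A + B mod 19 directly:
a = 2: 2+7=9, 2+11=13, 2+12=14
a = 8: 8+7=15, 8+11=0, 8+12=1
A + B = {0, 1, 9, 13, 14, 15}, so |A + B| = 6.
Verify: 6 ≥ 4? Yes ✓.

CD lower bound = 4, actual |A + B| = 6.
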